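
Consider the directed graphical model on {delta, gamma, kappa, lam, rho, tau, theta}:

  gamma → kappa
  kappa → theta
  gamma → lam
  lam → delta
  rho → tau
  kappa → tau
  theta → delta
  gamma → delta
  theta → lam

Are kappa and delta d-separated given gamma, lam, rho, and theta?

Yes — kappa and delta are d-separated given {gamma, lam, rho, theta}.

Enumerating the 6 paths from kappa to delta and testing each for blocking by {gamma, lam, rho, theta}:
  1. kappa → theta → lam → delta — theta:chain[blocks]; lam:chain[blocks] ⇒ blocked
  2. kappa → theta → lam ← gamma → delta — theta:chain[blocks]; lam:collider[open]; gamma:fork[blocks] ⇒ blocked
  3. kappa → theta → delta — theta:chain[blocks] ⇒ blocked
  4. kappa ← gamma → lam ← theta → delta — gamma:fork[blocks]; lam:collider[open]; theta:fork[blocks] ⇒ blocked
  5. kappa ← gamma → lam → delta — gamma:fork[blocks]; lam:chain[blocks] ⇒ blocked
  6. kappa ← gamma → delta — gamma:fork[blocks] ⇒ blocked
Since every path is blocked, d-separation holds.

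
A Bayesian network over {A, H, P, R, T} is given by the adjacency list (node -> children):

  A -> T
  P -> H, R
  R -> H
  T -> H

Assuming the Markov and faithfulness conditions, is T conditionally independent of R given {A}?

Yes

There are 2 undirected paths between T and R; checking each against the conditioning set {A}:
Path 1: T → H ← R
  H is a collider here and neither H nor any of its descendants is conditioned on, so the collider stays closed — the path is blocked at H.
Path 2: T → H ← P → R
  H is a collider here and neither H nor any of its descendants is conditioned on, so the collider stays closed — the path is blocked at H.
All paths are blocked; T ⊥ R | {A} holds.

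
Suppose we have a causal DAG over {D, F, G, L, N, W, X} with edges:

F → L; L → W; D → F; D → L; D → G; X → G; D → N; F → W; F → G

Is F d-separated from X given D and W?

Yes

There are 4 undirected paths between F and X; checking each against the conditioning set {D, W}:
  1. F ← D → G ← X — D:fork[blocks]; G:collider[blocks] ⇒ blocked
  2. F → L ← D → G ← X — L:collider[open]; D:fork[blocks]; G:collider[blocks] ⇒ blocked
  3. F → G ← X — G:collider[blocks] ⇒ blocked
  4. F → W ← L ← D → G ← X — W:collider[open]; L:chain[open]; D:fork[blocks]; G:collider[blocks] ⇒ blocked
All paths are blocked; F ⊥ X | {D, W} holds.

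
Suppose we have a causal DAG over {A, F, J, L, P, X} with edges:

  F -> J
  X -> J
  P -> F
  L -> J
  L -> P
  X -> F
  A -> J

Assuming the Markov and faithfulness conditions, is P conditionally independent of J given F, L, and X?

We examine all 3 paths between P and J:
Path 1: P → F → J
  F is a chain here and F is conditioned on, so the path is blocked at F.
Path 2: P → F ← X → J
  X is a fork here and X is conditioned on, so the path is blocked at X.
Path 3: P ← L → J
  L is a fork here and L is conditioned on, so the path is blocked at L.
All paths are blocked; P ⊥ J | {F, L, X} holds.

Yes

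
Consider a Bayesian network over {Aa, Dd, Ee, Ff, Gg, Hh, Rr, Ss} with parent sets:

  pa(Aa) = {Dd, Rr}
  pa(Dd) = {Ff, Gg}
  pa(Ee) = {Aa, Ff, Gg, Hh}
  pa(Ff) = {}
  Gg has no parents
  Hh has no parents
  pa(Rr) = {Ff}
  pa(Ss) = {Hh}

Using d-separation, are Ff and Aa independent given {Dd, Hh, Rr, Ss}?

5 paths connect Ff and Aa; each must be blocked for d-separation to hold:
Path 1: Ff → Dd ← Gg → Ee ← Aa
  Ee is a collider here and neither Ee nor any of its descendants is conditioned on, so the collider stays closed — the path is blocked at Ee.
Path 2: Ff → Dd → Aa
  Dd is a chain here and Dd is conditioned on, so the path is blocked at Dd.
Path 3: Ff → Rr → Aa
  Rr is a chain here and Rr is conditioned on, so the path is blocked at Rr.
Path 4: Ff → Ee ← Gg → Dd → Aa
  Ee is a collider here and neither Ee nor any of its descendants is conditioned on, so the collider stays closed — the path is blocked at Ee.
Path 5: Ff → Ee ← Aa
  Ee is a collider here and neither Ee nor any of its descendants is conditioned on, so the collider stays closed — the path is blocked at Ee.
All paths are blocked; Ff ⊥ Aa | {Dd, Hh, Rr, Ss} holds.

Yes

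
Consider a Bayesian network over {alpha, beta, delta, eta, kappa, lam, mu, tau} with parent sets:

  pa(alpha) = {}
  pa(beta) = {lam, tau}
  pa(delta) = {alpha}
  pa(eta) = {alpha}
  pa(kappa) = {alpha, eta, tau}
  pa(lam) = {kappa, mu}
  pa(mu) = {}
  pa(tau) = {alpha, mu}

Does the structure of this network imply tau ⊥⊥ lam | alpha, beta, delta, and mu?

No

Enumerating the 5 paths from tau to lam and testing each for blocking by {alpha, beta, delta, mu}:
  1. tau ← alpha → eta → kappa → lam — alpha:fork[blocks]; eta:chain[open]; kappa:chain[open] ⇒ blocked
  2. tau ← alpha → kappa → lam — alpha:fork[blocks]; kappa:chain[open] ⇒ blocked
  3. tau → beta ← lam — beta:collider[open] ⇒ active
  4. tau → kappa → lam — kappa:chain[open] ⇒ active
  5. tau ← mu → lam — mu:fork[blocks] ⇒ blocked
Since the path tau → beta ← lam is active, tau and lam are not d-separated given {alpha, beta, delta, mu}.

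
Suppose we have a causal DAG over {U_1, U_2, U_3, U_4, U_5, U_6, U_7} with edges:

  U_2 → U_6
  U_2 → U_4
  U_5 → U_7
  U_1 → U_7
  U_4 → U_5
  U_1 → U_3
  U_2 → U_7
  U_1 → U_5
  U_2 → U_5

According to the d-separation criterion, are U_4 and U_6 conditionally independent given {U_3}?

No

4 paths connect U_4 and U_6; each must be blocked for d-separation to hold:
  1. U_4 → U_5 → U_7 ← U_2 → U_6 — U_5:chain[open]; U_7:collider[blocks]; U_2:fork[open] ⇒ blocked
  2. U_4 → U_5 ← U_1 → U_7 ← U_2 → U_6 — U_5:collider[blocks]; U_1:fork[open]; U_7:collider[blocks]; U_2:fork[open] ⇒ blocked
  3. U_4 → U_5 ← U_2 → U_6 — U_5:collider[blocks]; U_2:fork[open] ⇒ blocked
  4. U_4 ← U_2 → U_6 — U_2:fork[open] ⇒ active
At least one path is unblocked, so d-separation fails.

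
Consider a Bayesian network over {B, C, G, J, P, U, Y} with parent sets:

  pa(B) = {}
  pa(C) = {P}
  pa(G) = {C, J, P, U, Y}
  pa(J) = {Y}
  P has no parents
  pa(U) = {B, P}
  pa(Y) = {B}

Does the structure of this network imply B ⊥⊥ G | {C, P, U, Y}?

Yes

There are 5 undirected paths between B and G; checking each against the conditioning set {C, P, U, Y}:
  1. B → Y → J → G — Y:chain[blocks]; J:chain[open] ⇒ blocked
  2. B → Y → G — Y:chain[blocks] ⇒ blocked
  3. B → U ← P → C → G — U:collider[open]; P:fork[blocks]; C:chain[blocks] ⇒ blocked
  4. B → U ← P → G — U:collider[open]; P:fork[blocks] ⇒ blocked
  5. B → U → G — U:chain[blocks] ⇒ blocked
Since every path is blocked, d-separation holds.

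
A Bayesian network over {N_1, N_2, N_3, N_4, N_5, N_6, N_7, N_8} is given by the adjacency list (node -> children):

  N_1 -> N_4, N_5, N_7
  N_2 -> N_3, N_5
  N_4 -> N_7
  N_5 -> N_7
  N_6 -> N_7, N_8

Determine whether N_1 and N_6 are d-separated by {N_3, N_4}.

3 paths connect N_1 and N_6; each must be blocked for d-separation to hold:
Path 1: N_1 → N_4 → N_7 ← N_6
  N_4 is a chain here and N_4 is conditioned on, so the path is blocked at N_4.
Path 2: N_1 → N_5 → N_7 ← N_6
  N_7 is a collider here and neither N_7 nor any of its descendants is conditioned on, so the collider stays closed — the path is blocked at N_7.
Path 3: N_1 → N_7 ← N_6
  N_7 is a collider here and neither N_7 nor any of its descendants is conditioned on, so the collider stays closed — the path is blocked at N_7.
Since every path is blocked, d-separation holds.

Yes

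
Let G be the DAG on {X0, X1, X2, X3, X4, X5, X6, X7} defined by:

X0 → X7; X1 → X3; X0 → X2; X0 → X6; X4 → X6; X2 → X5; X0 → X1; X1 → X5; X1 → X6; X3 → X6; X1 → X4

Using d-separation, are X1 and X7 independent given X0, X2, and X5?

Yes

Enumerating the 5 paths from X1 to X7 and testing each for blocking by {X0, X2, X5}:
  1. X1 ← X0 → X7 — X0:fork[blocks] ⇒ blocked
  2. X1 → X6 ← X0 → X7 — X6:collider[blocks]; X0:fork[blocks] ⇒ blocked
  3. X1 → X5 ← X2 ← X0 → X7 — X5:collider[open]; X2:chain[blocks]; X0:fork[blocks] ⇒ blocked
  4. X1 → X4 → X6 ← X0 → X7 — X4:chain[open]; X6:collider[blocks]; X0:fork[blocks] ⇒ blocked
  5. X1 → X3 → X6 ← X0 → X7 — X3:chain[open]; X6:collider[blocks]; X0:fork[blocks] ⇒ blocked
Every path is blocked, so X1 and X7 are d-separated given {X0, X2, X5}.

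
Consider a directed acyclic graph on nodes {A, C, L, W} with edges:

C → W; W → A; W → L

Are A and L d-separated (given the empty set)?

No — A and L are not d-separated given ∅.

The only undirected path from A to L is:
  1. A ← W → L — W:fork[open] ⇒ active
Because an active path exists, A and L are not d-separated.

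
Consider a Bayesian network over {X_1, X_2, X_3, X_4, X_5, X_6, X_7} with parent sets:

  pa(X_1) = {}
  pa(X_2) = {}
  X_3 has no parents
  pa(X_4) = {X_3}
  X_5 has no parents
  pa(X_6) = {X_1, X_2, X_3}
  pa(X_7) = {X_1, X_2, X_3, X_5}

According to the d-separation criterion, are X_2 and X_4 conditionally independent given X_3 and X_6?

Enumerating the 4 paths from X_2 to X_4 and testing each for blocking by {X_3, X_6}:
Path 1: X_2 → X_6 ← X_3 → X_4
  X_3 is a fork here and X_3 is conditioned on, so the path is blocked at X_3.
Path 2: X_2 → X_6 ← X_1 → X_7 ← X_3 → X_4
  X_7 is a collider here and neither X_7 nor any of its descendants is conditioned on, so the collider stays closed — the path is blocked at X_7.
Path 3: X_2 → X_7 ← X_3 → X_4
  X_7 is a collider here and neither X_7 nor any of its descendants is conditioned on, so the collider stays closed — the path is blocked at X_7.
Path 4: X_2 → X_7 ← X_1 → X_6 ← X_3 → X_4
  X_7 is a collider here and neither X_7 nor any of its descendants is conditioned on, so the collider stays closed — the path is blocked at X_7.
Every path is blocked, so X_2 and X_4 are d-separated given {X_3, X_6}.

Yes — X_2 and X_4 are d-separated given {X_3, X_6}.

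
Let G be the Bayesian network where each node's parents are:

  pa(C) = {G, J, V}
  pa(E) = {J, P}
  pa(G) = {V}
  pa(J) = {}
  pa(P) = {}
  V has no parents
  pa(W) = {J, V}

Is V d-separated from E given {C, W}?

No

Enumerating the 3 paths from V to E and testing each for blocking by {C, W}:
  1. V → W ← J → E — W:collider[open]; J:fork[open] ⇒ active
  2. V → C ← J → E — C:collider[open]; J:fork[open] ⇒ active
  3. V → G → C ← J → E — G:chain[open]; C:collider[open]; J:fork[open] ⇒ active
Since the path V → W ← J → E is active, V and E are not d-separated given {C, W}.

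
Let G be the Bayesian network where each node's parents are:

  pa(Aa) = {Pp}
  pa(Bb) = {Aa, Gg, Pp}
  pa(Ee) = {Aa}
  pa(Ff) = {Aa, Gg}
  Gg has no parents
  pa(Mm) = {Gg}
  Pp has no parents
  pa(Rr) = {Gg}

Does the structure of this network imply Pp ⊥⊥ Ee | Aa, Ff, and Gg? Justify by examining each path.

We examine all 3 paths between Pp and Ee:
Path 1: Pp → Aa → Ee
  Aa is a chain here and Aa is conditioned on, so the path is blocked at Aa.
Path 2: Pp → Bb ← Gg → Ff ← Aa → Ee
  Bb is a collider here and neither Bb nor any of its descendants is conditioned on, so the collider stays closed — the path is blocked at Bb.
Path 3: Pp → Bb ← Aa → Ee
  Bb is a collider here and neither Bb nor any of its descendants is conditioned on, so the collider stays closed — the path is blocked at Bb.
Since every path is blocked, d-separation holds.

Yes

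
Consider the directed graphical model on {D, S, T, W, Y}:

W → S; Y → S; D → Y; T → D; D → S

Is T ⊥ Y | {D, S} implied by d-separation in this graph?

Yes — T and Y are d-separated given {D, S}.

2 paths connect T and Y; each must be blocked for d-separation to hold:
  1. T → D → Y — D:chain[blocks] ⇒ blocked
  2. T → D → S ← Y — D:chain[blocks]; S:collider[open] ⇒ blocked
All paths are blocked; T ⊥ Y | {D, S} holds.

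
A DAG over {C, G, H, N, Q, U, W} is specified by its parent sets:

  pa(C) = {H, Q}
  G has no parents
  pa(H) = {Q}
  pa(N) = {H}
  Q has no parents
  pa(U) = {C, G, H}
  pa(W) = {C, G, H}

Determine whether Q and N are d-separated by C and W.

No — Q and N are not d-separated given {C, W}.

Enumerating the 6 paths from Q to N and testing each for blocking by {C, W}:
Path 1: Q → C → W ← G → U ← H → N
  C is a chain here and C is conditioned on, so the path is blocked at C.
Path 2: Q → C → W ← H → N
  C is a chain here and C is conditioned on, so the path is blocked at C.
Path 3: Q → C ← H → N
  C is a collider and C is conditioned on, which opens it; H is a fork and H is not conditioned on — no node blocks this path, so it is active.
Path 4: Q → C → U ← G → W ← H → N
  C is a chain here and C is conditioned on, so the path is blocked at C.
Path 5: Q → C → U ← H → N
  C is a chain here and C is conditioned on, so the path is blocked at C.
Path 6: Q → H → N
  H is a chain and H is not conditioned on — no node blocks this path, so it is active.
Because an active path exists, Q and N are not d-separated.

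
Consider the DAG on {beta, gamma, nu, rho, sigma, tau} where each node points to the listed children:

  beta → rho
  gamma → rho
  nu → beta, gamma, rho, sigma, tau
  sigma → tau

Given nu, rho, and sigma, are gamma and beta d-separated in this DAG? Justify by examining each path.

No

There are 4 undirected paths between gamma and beta; checking each against the conditioning set {nu, rho, sigma}:
Path 1: gamma → rho ← beta
  rho is a collider and rho is conditioned on, which opens it — no node blocks this path, so it is active.
Path 2: gamma → rho ← nu → beta
  nu is a fork here and nu is conditioned on, so the path is blocked at nu.
Path 3: gamma ← nu → rho ← beta
  nu is a fork here and nu is conditioned on, so the path is blocked at nu.
Path 4: gamma ← nu → beta
  nu is a fork here and nu is conditioned on, so the path is blocked at nu.
Because an active path exists, gamma and beta are not d-separated.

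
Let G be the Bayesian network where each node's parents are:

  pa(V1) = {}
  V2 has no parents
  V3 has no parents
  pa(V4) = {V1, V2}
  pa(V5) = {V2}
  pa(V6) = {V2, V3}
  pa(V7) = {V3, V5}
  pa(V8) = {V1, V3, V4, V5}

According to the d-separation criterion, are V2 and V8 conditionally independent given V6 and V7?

No

Enumerating the 6 paths from V2 to V8 and testing each for blocking by {V6, V7}:
Path 1: V2 → V6 ← V3 → V8
  V6 is a collider and V6 is conditioned on, which opens it; V3 is a fork and V3 is not conditioned on — no node blocks this path, so it is active.
Path 2: V2 → V6 ← V3 → V7 ← V5 → V8
  V6 is a collider and V6 is conditioned on, which opens it; V3 is a fork and V3 is not conditioned on; V7 is a collider and V7 is conditioned on, which opens it; V5 is a fork and V5 is not conditioned on — no node blocks this path, so it is active.
Path 3: V2 → V4 ← V1 → V8
  V4 is a collider here and neither V4 nor any of its descendants is conditioned on, so the collider stays closed — the path is blocked at V4.
Path 4: V2 → V4 → V8
  V4 is a chain and V4 is not conditioned on — no node blocks this path, so it is active.
Path 5: V2 → V5 → V8
  V5 is a chain and V5 is not conditioned on — no node blocks this path, so it is active.
Path 6: V2 → V5 → V7 ← V3 → V8
  V5 is a chain and V5 is not conditioned on; V7 is a collider and V7 is conditioned on, which opens it; V3 is a fork and V3 is not conditioned on — no node blocks this path, so it is active.
Because an active path exists, V2 and V8 are not d-separated.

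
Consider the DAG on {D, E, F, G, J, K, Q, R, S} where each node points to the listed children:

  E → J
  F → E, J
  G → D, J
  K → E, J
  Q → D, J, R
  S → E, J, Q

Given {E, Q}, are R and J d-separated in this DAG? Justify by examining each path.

Yes

We examine all 6 paths between R and J:
  1. R ← Q → D ← G → J — Q:fork[blocks]; D:collider[blocks]; G:fork[open] ⇒ blocked
  2. R ← Q ← S → E ← F → J — Q:chain[blocks]; S:fork[open]; E:collider[open]; F:fork[open] ⇒ blocked
  3. R ← Q ← S → E → J — Q:chain[blocks]; S:fork[open]; E:chain[blocks] ⇒ blocked
  4. R ← Q ← S → E ← K → J — Q:chain[blocks]; S:fork[open]; E:collider[open]; K:fork[open] ⇒ blocked
  5. R ← Q ← S → J — Q:chain[blocks]; S:fork[open] ⇒ blocked
  6. R ← Q → J — Q:fork[blocks] ⇒ blocked
Every path is blocked, so R and J are d-separated given {E, Q}.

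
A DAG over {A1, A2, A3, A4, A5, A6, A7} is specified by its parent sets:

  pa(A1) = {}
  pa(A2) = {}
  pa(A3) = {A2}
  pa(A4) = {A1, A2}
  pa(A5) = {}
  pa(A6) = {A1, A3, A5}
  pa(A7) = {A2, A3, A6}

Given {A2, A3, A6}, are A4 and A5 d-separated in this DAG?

No

Enumerating the 5 paths from A4 to A5 and testing each for blocking by {A2, A3, A6}:
Path 1: A4 ← A1 → A6 ← A5
  A1 is a fork and A1 is not conditioned on; A6 is a collider and A6 is conditioned on, which opens it — no node blocks this path, so it is active.
Path 2: A4 ← A2 → A7 ← A6 ← A5
  A2 is a fork here and A2 is conditioned on, so the path is blocked at A2.
Path 3: A4 ← A2 → A7 ← A3 → A6 ← A5
  A2 is a fork here and A2 is conditioned on, so the path is blocked at A2.
Path 4: A4 ← A2 → A3 → A6 ← A5
  A2 is a fork here and A2 is conditioned on, so the path is blocked at A2.
Path 5: A4 ← A2 → A3 → A7 ← A6 ← A5
  A2 is a fork here and A2 is conditioned on, so the path is blocked at A2.
At least one path is unblocked, so d-separation fails.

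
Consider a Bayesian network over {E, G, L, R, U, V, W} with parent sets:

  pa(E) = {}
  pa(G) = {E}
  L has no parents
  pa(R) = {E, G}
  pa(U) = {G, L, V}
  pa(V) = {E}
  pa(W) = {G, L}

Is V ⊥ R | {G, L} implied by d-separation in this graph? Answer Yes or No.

No

6 paths connect V and R; each must be blocked for d-separation to hold:
Path 1: V ← E → R
  E is a fork and E is not conditioned on — no node blocks this path, so it is active.
Path 2: V ← E → G → R
  G is a chain here and G is conditioned on, so the path is blocked at G.
Path 3: V → U ← G → R
  U is a collider here and neither U nor any of its descendants is conditioned on, so the collider stays closed — the path is blocked at U.
Path 4: V → U ← G ← E → R
  U is a collider here and neither U nor any of its descendants is conditioned on, so the collider stays closed — the path is blocked at U.
Path 5: V → U ← L → W ← G → R
  U is a collider here and neither U nor any of its descendants is conditioned on, so the collider stays closed — the path is blocked at U.
Path 6: V → U ← L → W ← G ← E → R
  U is a collider here and neither U nor any of its descendants is conditioned on, so the collider stays closed — the path is blocked at U.
Because an active path exists, V and R are not d-separated.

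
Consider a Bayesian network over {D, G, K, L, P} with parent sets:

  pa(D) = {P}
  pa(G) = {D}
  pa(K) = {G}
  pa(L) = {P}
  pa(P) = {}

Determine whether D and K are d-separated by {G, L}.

Yes

There is one path between D and K:
Path 1: D → G → K
  G is a chain here and G is conditioned on, so the path is blocked at G.
All paths are blocked; D ⊥ K | {G, L} holds.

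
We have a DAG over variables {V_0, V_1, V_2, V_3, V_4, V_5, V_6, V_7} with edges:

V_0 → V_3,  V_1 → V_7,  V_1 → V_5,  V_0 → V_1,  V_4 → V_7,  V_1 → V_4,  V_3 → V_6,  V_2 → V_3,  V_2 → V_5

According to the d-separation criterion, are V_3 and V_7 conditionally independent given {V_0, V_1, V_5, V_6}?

Enumerating the 4 paths from V_3 to V_7 and testing each for blocking by {V_0, V_1, V_5, V_6}:
Path 1: V_3 ← V_2 → V_5 ← V_1 → V_4 → V_7
  V_1 is a fork here and V_1 is conditioned on, so the path is blocked at V_1.
Path 2: V_3 ← V_2 → V_5 ← V_1 → V_7
  V_1 is a fork here and V_1 is conditioned on, so the path is blocked at V_1.
Path 3: V_3 ← V_0 → V_1 → V_4 → V_7
  V_0 is a fork here and V_0 is conditioned on, so the path is blocked at V_0.
Path 4: V_3 ← V_0 → V_1 → V_7
  V_0 is a fork here and V_0 is conditioned on, so the path is blocked at V_0.
Every path is blocked, so V_3 and V_7 are d-separated given {V_0, V_1, V_5, V_6}.

Yes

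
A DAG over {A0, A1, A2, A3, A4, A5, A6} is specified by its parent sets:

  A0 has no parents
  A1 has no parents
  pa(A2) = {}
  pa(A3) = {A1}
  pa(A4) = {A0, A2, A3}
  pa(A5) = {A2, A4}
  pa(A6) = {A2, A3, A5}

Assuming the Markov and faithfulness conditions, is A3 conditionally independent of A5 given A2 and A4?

Enumerating the 6 paths from A3 to A5 and testing each for blocking by {A2, A4}:
Path 1: A3 → A4 ← A2 → A5
  A2 is a fork here and A2 is conditioned on, so the path is blocked at A2.
Path 2: A3 → A4 ← A2 → A6 ← A5
  A2 is a fork here and A2 is conditioned on, so the path is blocked at A2.
Path 3: A3 → A4 → A5
  A4 is a chain here and A4 is conditioned on, so the path is blocked at A4.
Path 4: A3 → A6 ← A2 → A4 → A5
  A6 is a collider here and neither A6 nor any of its descendants is conditioned on, so the collider stays closed — the path is blocked at A6.
Path 5: A3 → A6 ← A2 → A5
  A6 is a collider here and neither A6 nor any of its descendants is conditioned on, so the collider stays closed — the path is blocked at A6.
Path 6: A3 → A6 ← A5
  A6 is a collider here and neither A6 nor any of its descendants is conditioned on, so the collider stays closed — the path is blocked at A6.
All paths are blocked; A3 ⊥ A5 | {A2, A4} holds.

Yes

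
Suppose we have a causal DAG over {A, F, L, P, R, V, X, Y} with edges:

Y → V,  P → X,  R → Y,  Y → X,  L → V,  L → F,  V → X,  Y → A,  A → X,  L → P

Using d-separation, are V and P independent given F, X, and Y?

We examine all 4 paths between V and P:
Path 1: V ← L → P
  L is a fork and L is not conditioned on — no node blocks this path, so it is active.
Path 2: V ← Y → A → X ← P
  Y is a fork here and Y is conditioned on, so the path is blocked at Y.
Path 3: V ← Y → X ← P
  Y is a fork here and Y is conditioned on, so the path is blocked at Y.
Path 4: V → X ← P
  X is a collider and X is conditioned on, which opens it — no node blocks this path, so it is active.
Because an active path exists, V and P are not d-separated.

No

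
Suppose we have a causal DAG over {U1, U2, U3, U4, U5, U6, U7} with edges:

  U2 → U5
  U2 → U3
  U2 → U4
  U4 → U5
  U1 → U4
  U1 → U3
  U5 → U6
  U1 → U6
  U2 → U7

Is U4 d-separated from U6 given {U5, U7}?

There are 6 undirected paths between U4 and U6; checking each against the conditioning set {U5, U7}:
Path 1: U4 → U5 → U6
  U5 is a chain here and U5 is conditioned on, so the path is blocked at U5.
Path 2: U4 → U5 ← U2 → U3 ← U1 → U6
  U3 is a collider here and neither U3 nor any of its descendants is conditioned on, so the collider stays closed — the path is blocked at U3.
Path 3: U4 ← U2 → U5 → U6
  U5 is a chain here and U5 is conditioned on, so the path is blocked at U5.
Path 4: U4 ← U2 → U3 ← U1 → U6
  U3 is a collider here and neither U3 nor any of its descendants is conditioned on, so the collider stays closed — the path is blocked at U3.
Path 5: U4 ← U1 → U6
  U1 is a fork and U1 is not conditioned on — no node blocks this path, so it is active.
Path 6: U4 ← U1 → U3 ← U2 → U5 → U6
  U3 is a collider here and neither U3 nor any of its descendants is conditioned on, so the collider stays closed — the path is blocked at U3.
Because an active path exists, U4 and U6 are not d-separated.

No — U4 and U6 are not d-separated given {U5, U7}.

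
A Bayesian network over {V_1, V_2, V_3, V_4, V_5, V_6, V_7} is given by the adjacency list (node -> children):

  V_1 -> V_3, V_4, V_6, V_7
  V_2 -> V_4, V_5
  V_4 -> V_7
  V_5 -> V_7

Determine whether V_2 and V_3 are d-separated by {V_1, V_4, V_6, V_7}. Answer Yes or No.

There are 4 undirected paths between V_2 and V_3; checking each against the conditioning set {V_1, V_4, V_6, V_7}:
Path 1: V_2 → V_5 → V_7 ← V_4 ← V_1 → V_3
  V_4 is a chain here and V_4 is conditioned on, so the path is blocked at V_4.
Path 2: V_2 → V_5 → V_7 ← V_1 → V_3
  V_1 is a fork here and V_1 is conditioned on, so the path is blocked at V_1.
Path 3: V_2 → V_4 → V_7 ← V_1 → V_3
  V_4 is a chain here and V_4 is conditioned on, so the path is blocked at V_4.
Path 4: V_2 → V_4 ← V_1 → V_3
  V_1 is a fork here and V_1 is conditioned on, so the path is blocked at V_1.
Every path is blocked, so V_2 and V_3 are d-separated given {V_1, V_4, V_6, V_7}.

Yes — V_2 and V_3 are d-separated given {V_1, V_4, V_6, V_7}.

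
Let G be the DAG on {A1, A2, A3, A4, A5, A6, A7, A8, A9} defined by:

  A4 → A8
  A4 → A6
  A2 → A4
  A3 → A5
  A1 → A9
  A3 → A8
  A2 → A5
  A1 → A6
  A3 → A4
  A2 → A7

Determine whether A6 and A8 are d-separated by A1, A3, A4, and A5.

Enumerating the 3 paths from A6 to A8 and testing each for blocking by {A1, A3, A4, A5}:
Path 1: A6 ← A4 ← A2 → A5 ← A3 → A8
  A4 is a chain here and A4 is conditioned on, so the path is blocked at A4.
Path 2: A6 ← A4 → A8
  A4 is a fork here and A4 is conditioned on, so the path is blocked at A4.
Path 3: A6 ← A4 ← A3 → A8
  A4 is a chain here and A4 is conditioned on, so the path is blocked at A4.
Every path is blocked, so A6 and A8 are d-separated given {A1, A3, A4, A5}.

Yes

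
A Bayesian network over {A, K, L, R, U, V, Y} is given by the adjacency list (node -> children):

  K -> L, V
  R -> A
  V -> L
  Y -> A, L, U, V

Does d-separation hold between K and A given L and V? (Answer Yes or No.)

No

We examine all 4 paths between K and A:
Path 1: K → L ← Y → A
  L is a collider and L is conditioned on, which opens it; Y is a fork and Y is not conditioned on — no node blocks this path, so it is active.
Path 2: K → L ← V ← Y → A
  V is a chain here and V is conditioned on, so the path is blocked at V.
Path 3: K → V → L ← Y → A
  V is a chain here and V is conditioned on, so the path is blocked at V.
Path 4: K → V ← Y → A
  V is a collider and V is conditioned on, which opens it; Y is a fork and Y is not conditioned on — no node blocks this path, so it is active.
Since the path K → L ← Y → A is active, K and A are not d-separated given {L, V}.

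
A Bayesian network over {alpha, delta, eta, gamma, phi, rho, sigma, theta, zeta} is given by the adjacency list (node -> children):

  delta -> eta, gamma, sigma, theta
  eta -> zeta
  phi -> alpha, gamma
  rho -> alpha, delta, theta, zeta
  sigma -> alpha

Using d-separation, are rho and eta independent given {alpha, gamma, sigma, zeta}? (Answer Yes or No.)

No — rho and eta are not d-separated given {alpha, gamma, sigma, zeta}.

There are 5 undirected paths between rho and eta; checking each against the conditioning set {alpha, gamma, sigma, zeta}:
Path 1: rho → theta ← delta → eta
  theta is a collider here and neither theta nor any of its descendants is conditioned on, so the collider stays closed — the path is blocked at theta.
Path 2: rho → alpha ← sigma ← delta → eta
  sigma is a chain here and sigma is conditioned on, so the path is blocked at sigma.
Path 3: rho → alpha ← phi → gamma ← delta → eta
  alpha is a collider and alpha is conditioned on, which opens it; phi is a fork and phi is not conditioned on; gamma is a collider and gamma is conditioned on, which opens it; delta is a fork and delta is not conditioned on — no node blocks this path, so it is active.
Path 4: rho → zeta ← eta
  zeta is a collider and zeta is conditioned on, which opens it — no node blocks this path, so it is active.
Path 5: rho → delta → eta
  delta is a chain and delta is not conditioned on — no node blocks this path, so it is active.
Since the path rho → alpha ← phi → gamma ← delta → eta is active, rho and eta are not d-separated given {alpha, gamma, sigma, zeta}.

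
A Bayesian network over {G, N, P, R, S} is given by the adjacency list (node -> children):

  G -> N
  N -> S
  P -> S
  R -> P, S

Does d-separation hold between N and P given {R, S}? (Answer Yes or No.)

2 paths connect N and P; each must be blocked for d-separation to hold:
Path 1: N → S ← P
  S is a collider and S is conditioned on, which opens it — no node blocks this path, so it is active.
Path 2: N → S ← R → P
  R is a fork here and R is conditioned on, so the path is blocked at R.
At least one path is unblocked, so d-separation fails.

No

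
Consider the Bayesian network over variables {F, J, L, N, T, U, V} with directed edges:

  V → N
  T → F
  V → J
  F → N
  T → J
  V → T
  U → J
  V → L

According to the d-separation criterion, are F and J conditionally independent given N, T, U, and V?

Yes

4 paths connect F and J; each must be blocked for d-separation to hold:
  1. F → N ← V → J — N:collider[open]; V:fork[blocks] ⇒ blocked
  2. F → N ← V → T → J — N:collider[open]; V:fork[blocks]; T:chain[blocks] ⇒ blocked
  3. F ← T → J — T:fork[blocks] ⇒ blocked
  4. F ← T ← V → J — T:chain[blocks]; V:fork[blocks] ⇒ blocked
Since every path is blocked, d-separation holds.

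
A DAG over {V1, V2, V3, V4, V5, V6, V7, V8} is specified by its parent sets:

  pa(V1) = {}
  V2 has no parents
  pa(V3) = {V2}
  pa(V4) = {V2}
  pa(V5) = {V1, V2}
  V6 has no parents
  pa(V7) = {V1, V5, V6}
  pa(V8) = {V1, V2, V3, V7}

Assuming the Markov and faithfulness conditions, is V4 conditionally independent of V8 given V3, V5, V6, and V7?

We examine all 6 paths between V4 and V8:
Path 1: V4 ← V2 → V8
  V2 is a fork and V2 is not conditioned on — no node blocks this path, so it is active.
Path 2: V4 ← V2 → V5 ← V1 → V8
  V2 is a fork and V2 is not conditioned on; V5 is a collider and V5 is conditioned on, which opens it; V1 is a fork and V1 is not conditioned on — no node blocks this path, so it is active.
Path 3: V4 ← V2 → V5 ← V1 → V7 → V8
  V7 is a chain here and V7 is conditioned on, so the path is blocked at V7.
Path 4: V4 ← V2 → V5 → V7 → V8
  V5 is a chain here and V5 is conditioned on, so the path is blocked at V5.
Path 5: V4 ← V2 → V5 → V7 ← V1 → V8
  V5 is a chain here and V5 is conditioned on, so the path is blocked at V5.
Path 6: V4 ← V2 → V3 → V8
  V3 is a chain here and V3 is conditioned on, so the path is blocked at V3.
Since the path V4 ← V2 → V8 is active, V4 and V8 are not d-separated given {V3, V5, V6, V7}.

No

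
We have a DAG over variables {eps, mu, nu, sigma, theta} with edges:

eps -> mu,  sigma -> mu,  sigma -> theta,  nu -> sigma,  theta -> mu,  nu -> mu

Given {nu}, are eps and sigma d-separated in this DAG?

We examine all 3 paths between eps and sigma:
Path 1: eps → mu ← nu → sigma
  mu is a collider here and neither mu nor any of its descendants is conditioned on, so the collider stays closed — the path is blocked at mu.
Path 2: eps → mu ← theta ← sigma
  mu is a collider here and neither mu nor any of its descendants is conditioned on, so the collider stays closed — the path is blocked at mu.
Path 3: eps → mu ← sigma
  mu is a collider here and neither mu nor any of its descendants is conditioned on, so the collider stays closed — the path is blocked at mu.
Since every path is blocked, d-separation holds.

Yes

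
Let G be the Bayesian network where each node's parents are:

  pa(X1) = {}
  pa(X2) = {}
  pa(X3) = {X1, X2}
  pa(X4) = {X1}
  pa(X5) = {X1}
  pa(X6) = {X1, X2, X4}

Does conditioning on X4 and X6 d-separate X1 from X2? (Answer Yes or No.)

There are 3 undirected paths between X1 and X2; checking each against the conditioning set {X4, X6}:
Path 1: X1 → X6 ← X2
  X6 is a collider and X6 is conditioned on, which opens it — no node blocks this path, so it is active.
Path 2: X1 → X4 → X6 ← X2
  X4 is a chain here and X4 is conditioned on, so the path is blocked at X4.
Path 3: X1 → X3 ← X2
  X3 is a collider here and neither X3 nor any of its descendants is conditioned on, so the collider stays closed — the path is blocked at X3.
Since the path X1 → X6 ← X2 is active, X1 and X2 are not d-separated given {X4, X6}.

No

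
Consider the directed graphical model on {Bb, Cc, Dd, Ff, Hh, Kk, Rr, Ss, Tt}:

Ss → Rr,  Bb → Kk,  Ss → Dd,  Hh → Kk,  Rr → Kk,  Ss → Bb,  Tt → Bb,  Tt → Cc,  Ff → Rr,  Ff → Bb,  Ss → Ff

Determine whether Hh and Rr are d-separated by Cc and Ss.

We examine all 5 paths between Hh and Rr:
Path 1: Hh → Kk ← Rr
  Kk is a collider here and neither Kk nor any of its descendants is conditioned on, so the collider stays closed — the path is blocked at Kk.
Path 2: Hh → Kk ← Bb ← Ss → Rr
  Kk is a collider here and neither Kk nor any of its descendants is conditioned on, so the collider stays closed — the path is blocked at Kk.
Path 3: Hh → Kk ← Bb ← Ss → Ff → Rr
  Kk is a collider here and neither Kk nor any of its descendants is conditioned on, so the collider stays closed — the path is blocked at Kk.
Path 4: Hh → Kk ← Bb ← Ff ← Ss → Rr
  Kk is a collider here and neither Kk nor any of its descendants is conditioned on, so the collider stays closed — the path is blocked at Kk.
Path 5: Hh → Kk ← Bb ← Ff → Rr
  Kk is a collider here and neither Kk nor any of its descendants is conditioned on, so the collider stays closed — the path is blocked at Kk.
All paths are blocked; Hh ⊥ Rr | {Cc, Ss} holds.

Yes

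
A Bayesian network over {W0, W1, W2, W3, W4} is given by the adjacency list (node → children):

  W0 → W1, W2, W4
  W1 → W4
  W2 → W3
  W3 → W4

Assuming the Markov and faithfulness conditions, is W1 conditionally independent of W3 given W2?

Yes

4 paths connect W1 and W3; each must be blocked for d-separation to hold:
  1. W1 → W4 ← W0 → W2 → W3 — W4:collider[blocks]; W0:fork[open]; W2:chain[blocks] ⇒ blocked
  2. W1 → W4 ← W3 — W4:collider[blocks] ⇒ blocked
  3. W1 ← W0 → W4 ← W3 — W0:fork[open]; W4:collider[blocks] ⇒ blocked
  4. W1 ← W0 → W2 → W3 — W0:fork[open]; W2:chain[blocks] ⇒ blocked
Since every path is blocked, d-separation holds.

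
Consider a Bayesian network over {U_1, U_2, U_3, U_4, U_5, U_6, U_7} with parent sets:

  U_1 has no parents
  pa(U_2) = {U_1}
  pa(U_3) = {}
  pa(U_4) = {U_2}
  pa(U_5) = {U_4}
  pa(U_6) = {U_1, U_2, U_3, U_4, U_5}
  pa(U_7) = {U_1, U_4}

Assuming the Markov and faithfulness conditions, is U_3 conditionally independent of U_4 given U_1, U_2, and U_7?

Yes

Enumerating the 6 paths from U_3 to U_4 and testing each for blocking by {U_1, U_2, U_7}:
Path 1: U_3 → U_6 ← U_1 → U_7 ← U_4
  U_6 is a collider here and neither U_6 nor any of its descendants is conditioned on, so the collider stays closed — the path is blocked at U_6.
Path 2: U_3 → U_6 ← U_1 → U_2 → U_4
  U_6 is a collider here and neither U_6 nor any of its descendants is conditioned on, so the collider stays closed — the path is blocked at U_6.
Path 3: U_3 → U_6 ← U_5 ← U_4
  U_6 is a collider here and neither U_6 nor any of its descendants is conditioned on, so the collider stays closed — the path is blocked at U_6.
Path 4: U_3 → U_6 ← U_4
  U_6 is a collider here and neither U_6 nor any of its descendants is conditioned on, so the collider stays closed — the path is blocked at U_6.
Path 5: U_3 → U_6 ← U_2 ← U_1 → U_7 ← U_4
  U_6 is a collider here and neither U_6 nor any of its descendants is conditioned on, so the collider stays closed — the path is blocked at U_6.
Path 6: U_3 → U_6 ← U_2 → U_4
  U_6 is a collider here and neither U_6 nor any of its descendants is conditioned on, so the collider stays closed — the path is blocked at U_6.
Since every path is blocked, d-separation holds.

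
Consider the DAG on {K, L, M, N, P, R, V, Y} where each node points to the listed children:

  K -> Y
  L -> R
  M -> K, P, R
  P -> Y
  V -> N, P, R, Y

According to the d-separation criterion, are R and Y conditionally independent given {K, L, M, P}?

6 paths connect R and Y; each must be blocked for d-separation to hold:
Path 1: R ← V → P → Y
  P is a chain here and P is conditioned on, so the path is blocked at P.
Path 2: R ← V → P ← M → K → Y
  M is a fork here and M is conditioned on, so the path is blocked at M.
Path 3: R ← V → Y
  V is a fork and V is not conditioned on — no node blocks this path, so it is active.
Path 4: R ← M → P ← V → Y
  M is a fork here and M is conditioned on, so the path is blocked at M.
Path 5: R ← M → P → Y
  M is a fork here and M is conditioned on, so the path is blocked at M.
Path 6: R ← M → K → Y
  M is a fork here and M is conditioned on, so the path is blocked at M.
Because an active path exists, R and Y are not d-separated.

No — R and Y are not d-separated given {K, L, M, P}.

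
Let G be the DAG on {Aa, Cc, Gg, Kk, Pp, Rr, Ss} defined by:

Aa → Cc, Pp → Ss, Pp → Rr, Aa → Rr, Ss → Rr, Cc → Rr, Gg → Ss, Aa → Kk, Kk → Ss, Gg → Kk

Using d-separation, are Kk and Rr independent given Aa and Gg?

Enumerating the 6 paths from Kk to Rr and testing each for blocking by {Aa, Gg}:
Path 1: Kk → Ss ← Pp → Rr
  Ss is a collider here and neither Ss nor any of its descendants is conditioned on, so the collider stays closed — the path is blocked at Ss.
Path 2: Kk → Ss → Rr
  Ss is a chain and Ss is not conditioned on — no node blocks this path, so it is active.
Path 3: Kk ← Gg → Ss ← Pp → Rr
  Gg is a fork here and Gg is conditioned on, so the path is blocked at Gg.
Path 4: Kk ← Gg → Ss → Rr
  Gg is a fork here and Gg is conditioned on, so the path is blocked at Gg.
Path 5: Kk ← Aa → Rr
  Aa is a fork here and Aa is conditioned on, so the path is blocked at Aa.
Path 6: Kk ← Aa → Cc → Rr
  Aa is a fork here and Aa is conditioned on, so the path is blocked at Aa.
Because an active path exists, Kk and Rr are not d-separated.

No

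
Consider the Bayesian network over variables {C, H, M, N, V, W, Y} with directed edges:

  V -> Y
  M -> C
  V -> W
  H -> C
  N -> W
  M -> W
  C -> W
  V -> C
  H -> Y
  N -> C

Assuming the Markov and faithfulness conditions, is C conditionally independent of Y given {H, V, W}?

Yes

5 paths connect C and Y; each must be blocked for d-separation to hold:
Path 1: C ← N → W ← V → Y
  V is a fork here and V is conditioned on, so the path is blocked at V.
Path 2: C → W ← V → Y
  V is a fork here and V is conditioned on, so the path is blocked at V.
Path 3: C ← V → Y
  V is a fork here and V is conditioned on, so the path is blocked at V.
Path 4: C ← H → Y
  H is a fork here and H is conditioned on, so the path is blocked at H.
Path 5: C ← M → W ← V → Y
  V is a fork here and V is conditioned on, so the path is blocked at V.
Every path is blocked, so C and Y are d-separated given {H, V, W}.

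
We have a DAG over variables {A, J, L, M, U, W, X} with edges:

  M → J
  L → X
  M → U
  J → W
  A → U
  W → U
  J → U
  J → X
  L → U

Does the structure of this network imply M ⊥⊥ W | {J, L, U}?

No

6 paths connect M and W; each must be blocked for d-separation to hold:
  1. M → U ← L → X ← J → W — U:collider[open]; L:fork[blocks]; X:collider[blocks]; J:fork[blocks] ⇒ blocked
  2. M → U ← W — U:collider[open] ⇒ active
  3. M → U ← J → W — U:collider[open]; J:fork[blocks] ⇒ blocked
  4. M → J → X ← L → U ← W — J:chain[blocks]; X:collider[blocks]; L:fork[blocks]; U:collider[open] ⇒ blocked
  5. M → J → U ← W — J:chain[blocks]; U:collider[open] ⇒ blocked
  6. M → J → W — J:chain[blocks] ⇒ blocked
Since the path M → U ← W is active, M and W are not d-separated given {J, L, U}.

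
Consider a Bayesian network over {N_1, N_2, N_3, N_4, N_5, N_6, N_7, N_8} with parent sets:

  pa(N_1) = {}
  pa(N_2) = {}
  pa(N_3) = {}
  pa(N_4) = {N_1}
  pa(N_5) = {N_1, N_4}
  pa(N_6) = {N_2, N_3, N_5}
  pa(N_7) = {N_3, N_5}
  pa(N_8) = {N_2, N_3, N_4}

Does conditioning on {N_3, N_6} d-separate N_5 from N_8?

We examine all 6 paths between N_5 and N_8:
Path 1: N_5 ← N_4 → N_8
  N_4 is a fork and N_4 is not conditioned on — no node blocks this path, so it is active.
Path 2: N_5 ← N_1 → N_4 → N_8
  N_1 is a fork and N_1 is not conditioned on; N_4 is a chain and N_4 is not conditioned on — no node blocks this path, so it is active.
Path 3: N_5 → N_7 ← N_3 → N_8
  N_7 is a collider here and neither N_7 nor any of its descendants is conditioned on, so the collider stays closed — the path is blocked at N_7.
Path 4: N_5 → N_7 ← N_3 → N_6 ← N_2 → N_8
  N_7 is a collider here and neither N_7 nor any of its descendants is conditioned on, so the collider stays closed — the path is blocked at N_7.
Path 5: N_5 → N_6 ← N_3 → N_8
  N_3 is a fork here and N_3 is conditioned on, so the path is blocked at N_3.
Path 6: N_5 → N_6 ← N_2 → N_8
  N_6 is a collider and N_6 is conditioned on, which opens it; N_2 is a fork and N_2 is not conditioned on — no node blocks this path, so it is active.
At least one path is unblocked, so d-separation fails.

No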